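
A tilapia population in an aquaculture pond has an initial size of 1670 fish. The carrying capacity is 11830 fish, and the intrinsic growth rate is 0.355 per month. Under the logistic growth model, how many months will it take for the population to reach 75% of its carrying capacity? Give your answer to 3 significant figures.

8.18 months

A = (K − N₀)/N₀ = (11830 − 1670)/1670 = 6.0838.
Solve 11830/(1 + 6.0838·e^(−0.355t)) = 8872.5: 1 + 6.0838·e^(−0.355t) = 1.3333, so e^(−0.355t) = 0.05479.
−0.355·t = ln(0.05479) = -2.9042, so t = 2.9042/0.355 = 8.181.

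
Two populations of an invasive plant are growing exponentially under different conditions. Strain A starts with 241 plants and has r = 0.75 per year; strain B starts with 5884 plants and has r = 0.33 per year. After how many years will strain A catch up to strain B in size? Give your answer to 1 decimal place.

Set 241·e^(0.75t) = 5884·e^(0.33t).
e^((0.75 − 0.33)t) = 5884/241 → e^(0.42·t) = 24.415.
0.42·t = ln(24.415) = 3.1952, so t = 3.1952/0.42 = 7.6076.

7.6 years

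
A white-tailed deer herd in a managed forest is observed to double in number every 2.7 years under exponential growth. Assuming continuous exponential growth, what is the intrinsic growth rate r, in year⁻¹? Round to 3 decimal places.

0.257 per year

r = ln(2)/t_d = 0.6931/2.7 = 0.25672.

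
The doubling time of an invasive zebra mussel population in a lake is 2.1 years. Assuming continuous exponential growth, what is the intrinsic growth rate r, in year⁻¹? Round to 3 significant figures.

r = ln(2)/t_d = 0.6931/2.1 = 0.33007.

0.330 per year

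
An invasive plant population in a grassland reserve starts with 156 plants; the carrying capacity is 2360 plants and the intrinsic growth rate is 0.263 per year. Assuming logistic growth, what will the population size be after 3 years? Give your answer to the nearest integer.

318 plants

A = (K − N₀)/N₀ = (2360 − 156)/156 = 14.128.
N(t) = K/(1 + A·e^(−rt)) = 2360/(1 + 14.128×e^(−0.263×3)).
e^(−0.789) = 0.4543; denominator = 1 + 14.128×0.4543 = 7.4184.
N = 2360/7.4184 = 318.127.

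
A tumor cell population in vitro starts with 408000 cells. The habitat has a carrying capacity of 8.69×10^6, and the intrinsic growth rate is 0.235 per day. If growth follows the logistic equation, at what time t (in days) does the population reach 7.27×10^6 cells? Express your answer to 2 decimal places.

A = (K − N₀)/N₀ = (8.69×10^6 − 408000)/408000 = 20.299.
Solve 8.69×10^6/(1 + 20.299·e^(−0.235t)) = 7.27×10^6: 1 + 20.299·e^(−0.235t) = 1.1953, so e^(−0.235t) = 0.0096223.
−0.235·t = ln(0.0096223) = -4.6437, so t = 4.6437/0.235 = 19.76.

19.76 days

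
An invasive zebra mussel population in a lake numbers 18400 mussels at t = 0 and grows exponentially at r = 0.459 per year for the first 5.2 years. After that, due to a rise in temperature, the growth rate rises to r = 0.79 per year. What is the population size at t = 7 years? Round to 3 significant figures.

Phase 1: N(5.2) = 18400·e^(0.459×5.2) = 18400·e^2.387 = 200167.
Phase 2 runs for 7 − 5.2 = 1.8 years at r = 0.79.
N(7) = 200167·e^(0.79×1.8) = 200167·e^1.422 = 829772.

830000 mussels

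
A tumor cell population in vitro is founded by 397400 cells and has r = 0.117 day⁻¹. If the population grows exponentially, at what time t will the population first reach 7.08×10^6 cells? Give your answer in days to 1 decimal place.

24.6 days

Set N₀·e^(rt) = 7.08×10^6: e^(0.117·t) = 7.08×10^6/397400 = 17.816.
0.117·t = ln(17.816) = 2.8801, so t = 2.8801/0.117 = 24.616.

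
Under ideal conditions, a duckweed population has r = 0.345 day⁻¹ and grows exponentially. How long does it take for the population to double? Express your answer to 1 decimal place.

2.0 days

Doubling time t_d = ln(2)/r = 0.6931/0.345 = 2.0091.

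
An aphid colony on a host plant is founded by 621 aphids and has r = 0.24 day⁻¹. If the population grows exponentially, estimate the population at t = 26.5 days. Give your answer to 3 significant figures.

359000 aphids

N(t) = N₀·e^(rt) = 621 × e^(0.24×26.5) = 621 × e^6.36.
e^6.36 ≈ 578.25, so N ≈ 621 × 578.25 = 359091.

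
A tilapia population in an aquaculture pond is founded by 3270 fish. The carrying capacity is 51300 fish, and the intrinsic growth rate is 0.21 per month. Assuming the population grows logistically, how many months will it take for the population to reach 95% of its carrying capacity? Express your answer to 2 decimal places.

26.82 months

A = (K − N₀)/N₀ = (51300 − 3270)/3270 = 14.688.
Solve 51300/(1 + 14.688·e^(−0.21t)) = 48735: 1 + 14.688·e^(−0.21t) = 1.0526, so e^(−0.21t) = 0.00358329.
−0.21·t = ln(0.00358329) = -5.6315, so t = 5.6315/0.21 = 26.817.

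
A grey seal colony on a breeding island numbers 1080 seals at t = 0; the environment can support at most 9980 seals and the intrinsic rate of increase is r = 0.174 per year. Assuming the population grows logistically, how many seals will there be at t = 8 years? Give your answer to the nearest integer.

A = (K − N₀)/N₀ = (9980 − 1080)/1080 = 8.2407.
N(t) = K/(1 + A·e^(−rt)) = 9980/(1 + 8.2407×e^(−0.174×8)).
e^(−1.392) = 0.24858; denominator = 1 + 8.2407×0.24858 = 3.0485.
N = 9980/3.0485 = 3273.78.

3274 seals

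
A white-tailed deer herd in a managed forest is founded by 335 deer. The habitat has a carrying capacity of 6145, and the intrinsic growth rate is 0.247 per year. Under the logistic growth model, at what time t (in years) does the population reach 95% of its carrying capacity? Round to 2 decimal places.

A = (K − N₀)/N₀ = (6145 − 335)/335 = 17.343.
Solve 6145/(1 + 17.343·e^(−0.247t)) = 5837.75: 1 + 17.343·e^(−0.247t) = 1.0526, so e^(−0.247t) = 0.0030347.
−0.247·t = ln(0.0030347) = -5.7976, so t = 5.7976/0.247 = 23.472.

23.47 years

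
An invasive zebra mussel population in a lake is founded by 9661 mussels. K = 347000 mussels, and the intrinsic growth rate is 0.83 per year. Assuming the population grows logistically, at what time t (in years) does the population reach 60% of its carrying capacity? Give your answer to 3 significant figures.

4.77 years

A = (K − N₀)/N₀ = (347000 − 9661)/9661 = 34.918.
Solve 347000/(1 + 34.918·e^(−0.83t)) = 208200: 1 + 34.918·e^(−0.83t) = 1.6667, so e^(−0.83t) = 0.0190926.
−0.83·t = ln(0.0190926) = -3.9585, so t = 3.9585/0.83 = 4.7692.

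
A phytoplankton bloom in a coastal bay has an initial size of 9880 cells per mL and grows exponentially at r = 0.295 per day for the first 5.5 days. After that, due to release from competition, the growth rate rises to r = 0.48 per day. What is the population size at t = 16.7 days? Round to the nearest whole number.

Phase 1: N(5.5) = 9880·e^(0.295×5.5) = 9880·e^1.622 = 50049.5.
Phase 2 runs for 16.7 − 5.5 = 11.2 days at r = 0.48.
N(16.7) = 50049.5·e^(0.48×11.2) = 50049.5·e^5.376 = 1.08185×10^7.

10818496 cells per mL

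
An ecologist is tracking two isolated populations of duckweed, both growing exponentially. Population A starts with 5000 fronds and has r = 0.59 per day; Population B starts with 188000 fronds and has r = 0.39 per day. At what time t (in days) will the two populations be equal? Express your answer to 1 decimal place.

18.1 days

Set 5000·e^(0.59t) = 188000·e^(0.39t).
e^((0.59 − 0.39)t) = 188000/5000 → e^(0.2·t) = 37.6.
0.2·t = ln(37.6) = 3.627, so t = 3.627/0.2 = 18.135.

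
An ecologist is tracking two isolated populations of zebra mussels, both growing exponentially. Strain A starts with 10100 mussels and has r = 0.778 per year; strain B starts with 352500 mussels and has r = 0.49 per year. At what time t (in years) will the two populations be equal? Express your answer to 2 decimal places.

12.34 years

Set 10100·e^(0.778t) = 352500·e^(0.49t).
e^((0.778 − 0.49)t) = 352500/10100 → e^(0.288·t) = 34.901.
0.288·t = ln(34.901) = 3.5525, so t = 3.5525/0.288 = 12.335.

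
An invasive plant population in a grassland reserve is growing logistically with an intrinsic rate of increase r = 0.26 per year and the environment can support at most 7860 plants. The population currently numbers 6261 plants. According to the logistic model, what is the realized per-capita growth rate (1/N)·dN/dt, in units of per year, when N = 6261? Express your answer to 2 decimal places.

0.05 per year

(1/N)·dN/dt = r(1 − N/K) = 0.26 × (1 − 6261/7860).
= 0.26 × 0.20344 = 0.052893.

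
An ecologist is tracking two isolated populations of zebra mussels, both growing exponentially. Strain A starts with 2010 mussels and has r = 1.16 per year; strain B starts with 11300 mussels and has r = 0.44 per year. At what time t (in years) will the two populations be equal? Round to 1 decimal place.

Set 2010·e^(1.16t) = 11300·e^(0.44t).
e^((1.16 − 0.44)t) = 11300/2010 → e^(0.72·t) = 5.6219.
0.72·t = ln(5.6219) = 1.7267, so t = 1.7267/0.72 = 2.3982.

2.4 years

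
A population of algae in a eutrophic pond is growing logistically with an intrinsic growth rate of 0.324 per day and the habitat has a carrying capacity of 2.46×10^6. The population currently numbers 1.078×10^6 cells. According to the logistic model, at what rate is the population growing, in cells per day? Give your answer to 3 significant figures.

dN/dt = rN(1 − N/K) = 0.324 × 1.078×10^6 × (1 − 1.078×10^6/2.46×10^6).
1 − 1.078×10^6/2.46×10^6 = 0.56179; dN/dt = 0.324 × 1.078×10^6 × 0.56179 = 1.96217×10^5.

196000 cells per day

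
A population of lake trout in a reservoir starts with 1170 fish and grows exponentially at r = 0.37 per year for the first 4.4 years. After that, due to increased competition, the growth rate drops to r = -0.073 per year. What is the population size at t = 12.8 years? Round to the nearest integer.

Phase 1: N(4.4) = 1170·e^(0.37×4.4) = 1170·e^1.628 = 5959.6.
Phase 2 runs for 12.8 − 4.4 = 8.4 years at r = -0.073.
N(12.8) = 5959.6·e^(-0.073×8.4) = 5959.6·e^-0.6132 = 3227.81.

3228 fish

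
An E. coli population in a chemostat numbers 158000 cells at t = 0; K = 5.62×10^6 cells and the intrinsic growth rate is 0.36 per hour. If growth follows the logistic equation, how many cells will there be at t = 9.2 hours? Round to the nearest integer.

2486915 cells

A = (K − N₀)/N₀ = (5.62×10^6 − 158000)/158000 = 34.57.
N(t) = K/(1 + A·e^(−rt)) = 5.62×10^6/(1 + 34.57×e^(−0.36×9.2)).
e^(−3.312) = 0.036443; denominator = 1 + 34.57×0.036443 = 2.2598.
N = 5.62×10^6/2.2598 = 2.486915×10^6.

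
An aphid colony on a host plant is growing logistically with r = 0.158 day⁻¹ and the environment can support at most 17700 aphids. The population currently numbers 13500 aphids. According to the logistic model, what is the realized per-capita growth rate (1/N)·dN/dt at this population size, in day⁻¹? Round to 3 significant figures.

(1/N)·dN/dt = r(1 − N/K) = 0.158 × (1 − 13500/17700).
= 0.158 × 0.23729 = 0.037492.

0.0375 per day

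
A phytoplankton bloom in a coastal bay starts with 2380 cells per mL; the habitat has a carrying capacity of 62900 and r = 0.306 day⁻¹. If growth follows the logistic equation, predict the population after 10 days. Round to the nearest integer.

A = (K − N₀)/N₀ = (62900 − 2380)/2380 = 25.429.
N(t) = K/(1 + A·e^(−rt)) = 62900/(1 + 25.429×e^(−0.306×10)).
e^(−3.06) = 0.046888; denominator = 1 + 25.429×0.046888 = 2.1923.
N = 62900/2.1923 = 28691.5.

28691 cells per mL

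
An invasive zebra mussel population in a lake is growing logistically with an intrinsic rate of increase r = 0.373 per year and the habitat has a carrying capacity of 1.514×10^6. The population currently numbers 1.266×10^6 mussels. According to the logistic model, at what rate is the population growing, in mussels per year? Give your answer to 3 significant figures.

dN/dt = rN(1 − N/K) = 0.373 × 1.266×10^6 × (1 − 1.266×10^6/1.514×10^6).
1 − 1.266×10^6/1.514×10^6 = 0.1638; dN/dt = 0.373 × 1.266×10^6 × 0.1638 = 77351.

77400 mussels per year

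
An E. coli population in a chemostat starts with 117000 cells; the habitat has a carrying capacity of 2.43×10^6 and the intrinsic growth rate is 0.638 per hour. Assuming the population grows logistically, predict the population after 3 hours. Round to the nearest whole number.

A = (K − N₀)/N₀ = (2.43×10^6 − 117000)/117000 = 19.769.
N(t) = K/(1 + A·e^(−rt)) = 2.43×10^6/(1 + 19.769×e^(−0.638×3)).
e^(−1.914) = 0.14749; denominator = 1 + 19.769×0.14749 = 3.9157.
N = 2.43×10^6/3.9157 = 620571.

620571 cells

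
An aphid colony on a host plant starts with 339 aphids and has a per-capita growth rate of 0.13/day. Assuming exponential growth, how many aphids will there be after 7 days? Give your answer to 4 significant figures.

N(t) = N₀·e^(rt) = 339 × e^(0.13×7) = 339 × e^0.91.
e^0.91 ≈ 2.4843, so N ≈ 339 × 2.4843 = 842.185.

842.2 aphids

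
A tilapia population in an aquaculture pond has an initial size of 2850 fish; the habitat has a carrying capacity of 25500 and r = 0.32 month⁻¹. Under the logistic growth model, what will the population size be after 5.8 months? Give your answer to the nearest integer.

A = (K − N₀)/N₀ = (25500 − 2850)/2850 = 7.9474.
N(t) = K/(1 + A·e^(−rt)) = 25500/(1 + 7.9474×e^(−0.32×5.8)).
e^(−1.856) = 0.1563; denominator = 1 + 7.9474×0.1563 = 2.2421.
N = 25500/2.2421 = 11373.

11373 fish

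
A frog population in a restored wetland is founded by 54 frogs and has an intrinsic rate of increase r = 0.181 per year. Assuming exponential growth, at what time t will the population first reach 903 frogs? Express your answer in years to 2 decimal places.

Set N₀·e^(rt) = 903: e^(0.181·t) = 903/54 = 16.722.
0.181·t = ln(16.722) = 2.8167, so t = 2.8167/0.181 = 15.562.

15.56 years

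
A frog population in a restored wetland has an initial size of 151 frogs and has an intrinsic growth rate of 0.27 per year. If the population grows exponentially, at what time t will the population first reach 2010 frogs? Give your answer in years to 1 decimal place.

Set N₀·e^(rt) = 2010: e^(0.27·t) = 2010/151 = 13.311.
0.27·t = ln(13.311) = 2.5886, so t = 2.5886/0.27 = 9.5874.

9.6 years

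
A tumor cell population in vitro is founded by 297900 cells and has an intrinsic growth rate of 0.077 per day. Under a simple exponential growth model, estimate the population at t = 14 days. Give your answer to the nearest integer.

875467 cells

N(t) = N₀·e^(rt) = 297900 × e^(0.077×14) = 297900 × e^1.078.
e^1.078 ≈ 2.9388, so N ≈ 297900 × 2.9388 = 875467.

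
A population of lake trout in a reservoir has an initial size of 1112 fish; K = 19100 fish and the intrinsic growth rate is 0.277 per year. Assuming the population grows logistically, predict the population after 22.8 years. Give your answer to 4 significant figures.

A = (K − N₀)/N₀ = (19100 − 1112)/1112 = 16.176.
N(t) = K/(1 + A·e^(−rt)) = 19100/(1 + 16.176×e^(−0.277×22.8)).
e^(−6.316) = 0.0018079; denominator = 1 + 16.176×0.0018079 = 1.0292.
N = 19100/1.0292 = 18557.3.

18560 fish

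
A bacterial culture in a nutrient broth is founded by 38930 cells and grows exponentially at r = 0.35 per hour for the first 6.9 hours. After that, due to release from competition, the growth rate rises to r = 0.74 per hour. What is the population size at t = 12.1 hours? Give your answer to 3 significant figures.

Phase 1: N(6.9) = 38930·e^(0.35×6.9) = 38930·e^2.415 = 435618.
Phase 2 runs for 12.1 − 6.9 = 5.2 hours at r = 0.74.
N(12.1) = 435618·e^(0.74×5.2) = 435618·e^3.848 = 2.043011×10^7.

20400000 cells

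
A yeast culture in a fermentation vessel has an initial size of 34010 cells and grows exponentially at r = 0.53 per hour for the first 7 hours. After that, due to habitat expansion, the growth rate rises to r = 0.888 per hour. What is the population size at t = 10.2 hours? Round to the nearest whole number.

Phase 1: N(7) = 34010·e^(0.53×7) = 34010·e^3.71 = 1.389438×10^6.
Phase 2 runs for 10.2 − 7 = 3.2 hours at r = 0.888.
N(10.2) = 1.389438×10^6·e^(0.888×3.2) = 1.389438×10^6·e^2.842 = 2.381937×10^7.

23819375 cells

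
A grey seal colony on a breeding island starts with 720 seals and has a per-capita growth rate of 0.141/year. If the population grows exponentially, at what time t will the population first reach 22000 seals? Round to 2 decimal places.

Set N₀·e^(rt) = 22000: e^(0.141·t) = 22000/720 = 30.556.
0.141·t = ln(30.556) = 3.4195, so t = 3.4195/0.141 = 24.252.

24.25 years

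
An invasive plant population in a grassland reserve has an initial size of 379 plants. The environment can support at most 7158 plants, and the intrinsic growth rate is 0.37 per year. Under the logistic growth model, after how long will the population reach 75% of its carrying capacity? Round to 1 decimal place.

10.8 years

A = (K − N₀)/N₀ = (7158 − 379)/379 = 17.887.
Solve 7158/(1 + 17.887·e^(−0.37t)) = 5368.5: 1 + 17.887·e^(−0.37t) = 1.3333, so e^(−0.37t) = 0.018636.
−0.37·t = ln(0.018636) = -3.9827, so t = 3.9827/0.37 = 10.764.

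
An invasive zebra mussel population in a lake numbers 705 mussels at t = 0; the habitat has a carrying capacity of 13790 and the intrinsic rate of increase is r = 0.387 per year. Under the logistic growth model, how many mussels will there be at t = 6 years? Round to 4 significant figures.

4889 mussels

A = (K − N₀)/N₀ = (13790 − 705)/705 = 18.56.
N(t) = K/(1 + A·e^(−rt)) = 13790/(1 + 18.56×e^(−0.387×6)).
e^(−2.322) = 0.098077; denominator = 1 + 18.56×0.098077 = 2.8203.
N = 13790/2.8203 = 4889.48.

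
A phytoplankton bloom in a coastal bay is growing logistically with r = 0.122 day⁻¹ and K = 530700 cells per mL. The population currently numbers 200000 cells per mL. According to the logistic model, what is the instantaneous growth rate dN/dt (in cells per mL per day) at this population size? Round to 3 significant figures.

15200 cells per mL per day

dN/dt = rN(1 − N/K) = 0.122 × 200000 × (1 − 200000/530700).
1 − 200000/530700 = 0.62314; dN/dt = 0.122 × 200000 × 0.62314 = 15205.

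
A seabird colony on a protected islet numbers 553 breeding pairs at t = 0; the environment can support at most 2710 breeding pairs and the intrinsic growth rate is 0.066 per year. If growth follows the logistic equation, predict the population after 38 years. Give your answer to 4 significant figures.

2057 breeding pairs

A = (K − N₀)/N₀ = (2710 − 553)/553 = 3.9005.
N(t) = K/(1 + A·e^(−rt)) = 2710/(1 + 3.9005×e^(−0.066×38)).
e^(−2.508) = 0.081431; denominator = 1 + 3.9005×0.081431 = 1.3176.
N = 2710/1.3176 = 2056.73.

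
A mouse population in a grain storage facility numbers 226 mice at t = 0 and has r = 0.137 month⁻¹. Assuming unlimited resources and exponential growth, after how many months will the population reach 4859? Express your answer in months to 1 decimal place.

Set N₀·e^(rt) = 4859: e^(0.137·t) = 4859/226 = 21.5.
0.137·t = ln(21.5) = 3.0681, so t = 3.0681/0.137 = 22.395.

22.4 months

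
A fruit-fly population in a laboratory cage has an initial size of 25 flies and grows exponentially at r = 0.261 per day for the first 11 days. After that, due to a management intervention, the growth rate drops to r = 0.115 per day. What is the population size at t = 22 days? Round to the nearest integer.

1564 flies

Phase 1: N(11) = 25·e^(0.261×11) = 25·e^2.871 = 441.367.
Phase 2 runs for 22 − 11 = 11 days at r = 0.115.
N(22) = 441.367·e^(0.115×11) = 441.367·e^1.265 = 1563.8.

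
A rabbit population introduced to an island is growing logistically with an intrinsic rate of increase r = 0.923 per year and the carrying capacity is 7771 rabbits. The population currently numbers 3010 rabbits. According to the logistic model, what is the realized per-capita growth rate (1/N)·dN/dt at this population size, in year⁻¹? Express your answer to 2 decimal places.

0.57 per year

(1/N)·dN/dt = r(1 − N/K) = 0.923 × (1 − 3010/7771).
= 0.923 × 0.61266 = 0.56549.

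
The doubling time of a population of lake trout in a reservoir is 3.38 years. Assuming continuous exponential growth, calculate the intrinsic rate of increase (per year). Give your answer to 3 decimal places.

r = ln(2)/t_d = 0.6931/3.38 = 0.20507.

0.205 per year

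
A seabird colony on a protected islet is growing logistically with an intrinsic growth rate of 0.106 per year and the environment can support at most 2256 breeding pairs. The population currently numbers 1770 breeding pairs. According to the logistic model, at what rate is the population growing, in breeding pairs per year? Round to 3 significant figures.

40.4 breeding pairs per year

dN/dt = rN(1 − N/K) = 0.106 × 1770 × (1 − 1770/2256).
1 − 1770/2256 = 0.21543; dN/dt = 0.106 × 1770 × 0.21543 = 40.418.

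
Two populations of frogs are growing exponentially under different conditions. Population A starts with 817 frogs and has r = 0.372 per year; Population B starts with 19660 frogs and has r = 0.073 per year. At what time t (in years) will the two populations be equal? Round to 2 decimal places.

10.64 years

Set 817·e^(0.372t) = 19660·e^(0.073t).
e^((0.372 − 0.073)t) = 19660/817 → e^(0.299·t) = 24.064.
0.299·t = ln(24.064) = 3.1807, so t = 3.1807/0.299 = 10.638.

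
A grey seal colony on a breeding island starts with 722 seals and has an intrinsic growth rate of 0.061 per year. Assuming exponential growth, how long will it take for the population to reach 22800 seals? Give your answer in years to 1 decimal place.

Set N₀·e^(rt) = 22800: e^(0.061·t) = 22800/722 = 31.579.
0.061·t = ln(31.579) = 3.4525, so t = 3.4525/0.061 = 56.598.

56.6 years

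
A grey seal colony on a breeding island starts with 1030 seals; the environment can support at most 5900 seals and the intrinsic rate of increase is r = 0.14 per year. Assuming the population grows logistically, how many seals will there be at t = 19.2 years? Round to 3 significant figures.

4460 seals

A = (K − N₀)/N₀ = (5900 − 1030)/1030 = 4.7282.
N(t) = K/(1 + A·e^(−rt)) = 5900/(1 + 4.7282×e^(−0.14×19.2)).
e^(−2.688) = 0.068017; denominator = 1 + 4.7282×0.068017 = 1.3216.
N = 5900/1.3216 = 4464.31.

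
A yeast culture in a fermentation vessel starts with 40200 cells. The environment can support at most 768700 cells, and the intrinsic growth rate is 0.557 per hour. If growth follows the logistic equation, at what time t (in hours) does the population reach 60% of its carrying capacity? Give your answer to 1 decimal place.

A = (K − N₀)/N₀ = (768700 − 40200)/40200 = 18.122.
Solve 768700/(1 + 18.122·e^(−0.557t)) = 461220: 1 + 18.122·e^(−0.557t) = 1.6667, so e^(−0.557t) = 0.0367879.
−0.557·t = ln(0.0367879) = -3.3026, so t = 3.3026/0.557 = 5.9292.

5.9 hours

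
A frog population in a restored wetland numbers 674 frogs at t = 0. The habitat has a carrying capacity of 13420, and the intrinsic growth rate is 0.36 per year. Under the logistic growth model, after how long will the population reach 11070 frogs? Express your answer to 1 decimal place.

A = (K − N₀)/N₀ = (13420 − 674)/674 = 18.911.
Solve 13420/(1 + 18.911·e^(−0.36t)) = 11070: 1 + 18.911·e^(−0.36t) = 1.2123, so e^(−0.36t) = 0.0112255.
−0.36·t = ln(0.0112255) = -4.4896, so t = 4.4896/0.36 = 12.471.

12.5 years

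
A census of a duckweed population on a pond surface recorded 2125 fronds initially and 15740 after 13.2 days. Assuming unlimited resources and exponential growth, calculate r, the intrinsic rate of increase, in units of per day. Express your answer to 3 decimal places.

0.152 per day

From N(t) = N₀·e^(rt): e^(r·13.2) = 15740/2125 = 7.4071.
r·13.2 = ln(7.4071) = 2.0024, so r = 2.0024/13.2 = 0.1517.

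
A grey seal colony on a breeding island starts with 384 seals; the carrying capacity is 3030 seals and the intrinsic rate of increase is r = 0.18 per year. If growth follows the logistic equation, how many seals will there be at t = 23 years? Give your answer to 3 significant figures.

A = (K − N₀)/N₀ = (3030 − 384)/384 = 6.8906.
N(t) = K/(1 + A·e^(−rt)) = 3030/(1 + 6.8906×e^(−0.18×23)).
e^(−4.14) = 0.015923; denominator = 1 + 6.8906×0.015923 = 1.1097.
N = 3030/1.1097 = 2730.42.

2730 seals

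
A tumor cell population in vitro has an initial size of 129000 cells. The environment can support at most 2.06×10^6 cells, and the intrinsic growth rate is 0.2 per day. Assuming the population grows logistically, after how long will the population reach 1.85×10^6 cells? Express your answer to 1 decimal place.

24.4 days

A = (K − N₀)/N₀ = (2.06×10^6 − 129000)/129000 = 14.969.
Solve 2.06×10^6/(1 + 14.969·e^(−0.2t)) = 1.85×10^6: 1 + 14.969·e^(−0.2t) = 1.1135, so e^(−0.2t) = 0.00758324.
−0.2·t = ln(0.00758324) = -4.8818, so t = 4.8818/0.2 = 24.409.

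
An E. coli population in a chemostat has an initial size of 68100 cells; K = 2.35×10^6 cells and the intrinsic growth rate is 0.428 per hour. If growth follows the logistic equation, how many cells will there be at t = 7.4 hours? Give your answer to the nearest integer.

974535 cells

A = (K − N₀)/N₀ = (2.35×10^6 − 68100)/68100 = 33.508.
N(t) = K/(1 + A·e^(−rt)) = 2.35×10^6/(1 + 33.508×e^(−0.428×7.4)).
e^(−3.167) = 0.042121; denominator = 1 + 33.508×0.042121 = 2.4114.
N = 2.35×10^6/2.4114 = 974535.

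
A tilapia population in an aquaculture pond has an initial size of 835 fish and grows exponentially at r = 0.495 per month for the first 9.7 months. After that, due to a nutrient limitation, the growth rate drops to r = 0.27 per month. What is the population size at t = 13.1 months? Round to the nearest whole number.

254468 fish

Phase 1: N(9.7) = 835·e^(0.495×9.7) = 835·e^4.801 = 101614.
Phase 2 runs for 13.1 − 9.7 = 3.4 months at r = 0.27.
N(13.1) = 101614·e^(0.27×3.4) = 101614·e^0.918 = 254468.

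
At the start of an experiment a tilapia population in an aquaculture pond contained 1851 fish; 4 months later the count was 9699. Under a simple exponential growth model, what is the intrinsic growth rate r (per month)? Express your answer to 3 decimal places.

From N(t) = N₀·e^(rt): e^(r·4) = 9699/1851 = 5.2399.
r·4 = ln(5.2399) = 1.6563, so r = 1.6563/4 = 0.41407.

0.414 per month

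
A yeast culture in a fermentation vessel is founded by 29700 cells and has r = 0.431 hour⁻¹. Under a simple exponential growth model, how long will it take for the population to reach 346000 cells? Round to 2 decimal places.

Set N₀·e^(rt) = 346000: e^(0.431·t) = 346000/29700 = 11.65.
0.431·t = ln(11.65) = 2.4553, so t = 2.4553/0.431 = 5.6967.

5.70 hours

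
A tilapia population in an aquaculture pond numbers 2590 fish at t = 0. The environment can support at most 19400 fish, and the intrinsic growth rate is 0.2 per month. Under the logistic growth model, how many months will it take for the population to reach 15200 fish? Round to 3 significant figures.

A = (K − N₀)/N₀ = (19400 − 2590)/2590 = 6.4903.
Solve 19400/(1 + 6.4903·e^(−0.2t)) = 15200: 1 + 6.4903·e^(−0.2t) = 1.2763, so e^(−0.2t) = 0.0425733.
−0.2·t = ln(0.0425733) = -3.1565, so t = 3.1565/0.2 = 15.783.

15.8 months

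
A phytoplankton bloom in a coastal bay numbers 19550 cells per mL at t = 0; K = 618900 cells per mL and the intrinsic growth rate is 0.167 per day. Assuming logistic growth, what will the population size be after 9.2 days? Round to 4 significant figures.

81480 cells per mL

A = (K − N₀)/N₀ = (618900 − 19550)/19550 = 30.657.
N(t) = K/(1 + A·e^(−rt)) = 618900/(1 + 30.657×e^(−0.167×9.2)).
e^(−1.536) = 0.21515; denominator = 1 + 30.657×0.21515 = 7.596.
N = 618900/7.596 = 81476.6.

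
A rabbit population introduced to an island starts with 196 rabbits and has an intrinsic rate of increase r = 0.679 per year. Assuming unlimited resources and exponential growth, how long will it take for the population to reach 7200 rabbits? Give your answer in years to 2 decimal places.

Set N₀·e^(rt) = 7200: e^(0.679·t) = 7200/196 = 36.735.
0.679·t = ln(36.735) = 3.6037, so t = 3.6037/0.679 = 5.3074.

5.31 years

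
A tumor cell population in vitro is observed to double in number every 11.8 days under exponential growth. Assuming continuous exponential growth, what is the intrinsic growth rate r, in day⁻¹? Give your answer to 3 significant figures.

r = ln(2)/t_d = 0.6931/11.8 = 0.058741.

0.0587 per day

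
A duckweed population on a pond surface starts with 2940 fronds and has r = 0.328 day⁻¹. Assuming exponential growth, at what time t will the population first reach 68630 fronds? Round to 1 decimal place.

9.6 days

Set N₀·e^(rt) = 68630: e^(0.328·t) = 68630/2940 = 23.344.
0.328·t = ln(23.344) = 3.1503, so t = 3.1503/0.328 = 9.6046.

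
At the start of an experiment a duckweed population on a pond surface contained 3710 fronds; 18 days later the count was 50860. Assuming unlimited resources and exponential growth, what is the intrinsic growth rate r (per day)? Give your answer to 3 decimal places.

0.145 per day

From N(t) = N₀·e^(rt): e^(r·18) = 50860/3710 = 13.709.
r·18 = ln(13.709) = 2.618, so r = 2.618/18 = 0.14545.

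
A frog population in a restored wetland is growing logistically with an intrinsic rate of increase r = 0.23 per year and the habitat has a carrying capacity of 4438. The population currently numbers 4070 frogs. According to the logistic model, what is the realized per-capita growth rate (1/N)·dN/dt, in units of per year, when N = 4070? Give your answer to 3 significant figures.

0.0191 per year

(1/N)·dN/dt = r(1 − N/K) = 0.23 × (1 − 4070/4438).
= 0.23 × 0.08292 = 0.019072.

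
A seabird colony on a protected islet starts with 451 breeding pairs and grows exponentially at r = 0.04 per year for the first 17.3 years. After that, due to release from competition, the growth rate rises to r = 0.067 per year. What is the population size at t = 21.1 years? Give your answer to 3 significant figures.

1160 breeding pairs

Phase 1: N(17.3) = 451·e^(0.04×17.3) = 451·e^0.692 = 900.966.
Phase 2 runs for 21.1 − 17.3 = 3.8 years at r = 0.067.
N(21.1) = 900.966·e^(0.067×3.8) = 900.966·e^0.2546 = 1162.2.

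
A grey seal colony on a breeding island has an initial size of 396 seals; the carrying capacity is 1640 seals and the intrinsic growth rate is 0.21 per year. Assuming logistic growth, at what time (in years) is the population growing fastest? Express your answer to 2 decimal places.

5.45 years

Logistic growth is fastest at N = K/2 = 820.
A = (K − N₀)/N₀ = 3.1414. Set K/(1 + A·e^(−rt)) = K/2 → A·e^(−rt) = 1.
e^(−0.21t) = 1/3.1414 = 0.318328, so t = ln(3.1414)/0.21 = 1.1447/0.21 = 5.4508.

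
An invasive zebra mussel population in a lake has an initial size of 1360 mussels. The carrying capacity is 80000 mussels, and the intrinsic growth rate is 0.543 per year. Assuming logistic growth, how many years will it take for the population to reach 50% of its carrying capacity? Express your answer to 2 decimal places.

7.47 years

A = (K − N₀)/N₀ = (80000 − 1360)/1360 = 57.824.
Solve 80000/(1 + 57.824·e^(−0.543t)) = 40000: 1 + 57.824·e^(−0.543t) = 2, so e^(−0.543t) = 0.017294.
−0.543·t = ln(0.017294) = -4.0574, so t = 4.0574/0.543 = 7.4722.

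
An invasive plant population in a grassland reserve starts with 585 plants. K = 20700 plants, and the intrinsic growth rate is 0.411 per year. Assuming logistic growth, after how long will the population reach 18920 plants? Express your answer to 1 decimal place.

14.4 years

A = (K − N₀)/N₀ = (20700 − 585)/585 = 34.385.
Solve 20700/(1 + 34.385·e^(−0.411t)) = 18920: 1 + 34.385·e^(−0.411t) = 1.0941, so e^(−0.411t) = 0.00273612.
−0.411·t = ln(0.00273612) = -5.9012, so t = 5.9012/0.411 = 14.358.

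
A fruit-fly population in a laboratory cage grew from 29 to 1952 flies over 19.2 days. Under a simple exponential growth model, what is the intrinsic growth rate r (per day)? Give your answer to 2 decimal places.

0.22 per day

From N(t) = N₀·e^(rt): e^(r·19.2) = 1952/29 = 67.31.
r·19.2 = ln(67.31) = 4.2093, so r = 4.2093/19.2 = 0.21924.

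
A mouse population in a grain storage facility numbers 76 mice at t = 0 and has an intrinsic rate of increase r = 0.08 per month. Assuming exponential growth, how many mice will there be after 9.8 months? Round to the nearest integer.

N(t) = N₀·e^(rt) = 76 × e^(0.08×9.8) = 76 × e^0.784.
e^0.784 ≈ 2.1902, so N ≈ 76 × 2.1902 = 166.456.

166 mice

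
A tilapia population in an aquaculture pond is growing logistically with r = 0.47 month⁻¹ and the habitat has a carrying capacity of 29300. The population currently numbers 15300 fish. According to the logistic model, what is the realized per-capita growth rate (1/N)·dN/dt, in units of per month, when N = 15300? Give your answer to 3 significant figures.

0.225 per month

(1/N)·dN/dt = r(1 − N/K) = 0.47 × (1 − 15300/29300).
= 0.47 × 0.47782 = 0.22457.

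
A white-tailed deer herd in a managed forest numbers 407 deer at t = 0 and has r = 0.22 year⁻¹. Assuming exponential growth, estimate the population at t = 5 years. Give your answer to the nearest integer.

N(t) = N₀·e^(rt) = 407 × e^(0.22×5) = 407 × e^1.1.
e^1.1 ≈ 3.0042, so N ≈ 407 × 3.0042 = 1222.7.

1223 deer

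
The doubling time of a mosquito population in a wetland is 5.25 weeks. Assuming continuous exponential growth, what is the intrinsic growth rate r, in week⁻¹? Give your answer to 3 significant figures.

0.132 per week

r = ln(2)/t_d = 0.6931/5.25 = 0.13203.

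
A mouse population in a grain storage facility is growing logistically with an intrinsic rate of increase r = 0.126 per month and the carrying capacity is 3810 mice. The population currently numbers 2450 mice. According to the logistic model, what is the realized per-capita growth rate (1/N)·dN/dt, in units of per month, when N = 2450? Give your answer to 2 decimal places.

(1/N)·dN/dt = r(1 − N/K) = 0.126 × (1 − 2450/3810).
= 0.126 × 0.35696 = 0.044976.

0.04 per month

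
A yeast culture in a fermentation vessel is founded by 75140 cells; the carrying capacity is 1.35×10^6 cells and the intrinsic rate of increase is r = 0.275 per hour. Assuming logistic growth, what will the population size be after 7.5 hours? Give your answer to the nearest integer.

427615 cells

A = (K − N₀)/N₀ = (1.35×10^6 − 75140)/75140 = 16.966.
N(t) = K/(1 + A·e^(−rt)) = 1.35×10^6/(1 + 16.966×e^(−0.275×7.5)).
e^(−2.062) = 0.12714; denominator = 1 + 16.966×0.12714 = 3.157.
N = 1.35×10^6/3.157 = 427615.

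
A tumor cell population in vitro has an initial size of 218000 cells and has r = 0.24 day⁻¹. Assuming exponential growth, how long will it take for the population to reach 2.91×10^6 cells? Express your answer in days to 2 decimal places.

10.80 days

Set N₀·e^(rt) = 2.91×10^6: e^(0.24·t) = 2.91×10^6/218000 = 13.349.
0.24·t = ln(13.349) = 2.5914, so t = 2.5914/0.24 = 10.798.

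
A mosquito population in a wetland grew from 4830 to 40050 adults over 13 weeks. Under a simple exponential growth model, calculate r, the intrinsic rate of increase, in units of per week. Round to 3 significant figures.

0.163 per week

From N(t) = N₀·e^(rt): e^(r·13) = 40050/4830 = 8.2919.
r·13 = ln(8.2919) = 2.1153, so r = 2.1153/13 = 0.16271.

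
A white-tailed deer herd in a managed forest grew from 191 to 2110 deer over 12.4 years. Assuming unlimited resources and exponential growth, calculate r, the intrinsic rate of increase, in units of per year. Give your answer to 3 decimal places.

0.194 per year

From N(t) = N₀·e^(rt): e^(r·12.4) = 2110/191 = 11.047.
r·12.4 = ln(11.047) = 2.4022, so r = 2.4022/12.4 = 0.19372.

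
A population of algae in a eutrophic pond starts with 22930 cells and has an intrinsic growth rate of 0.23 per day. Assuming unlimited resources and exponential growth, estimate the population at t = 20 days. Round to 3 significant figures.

N(t) = N₀·e^(rt) = 22930 × e^(0.23×20) = 22930 × e^4.6.
e^4.6 ≈ 99.484, so N ≈ 22930 × 99.484 = 2.281175×10^6.

2280000 cells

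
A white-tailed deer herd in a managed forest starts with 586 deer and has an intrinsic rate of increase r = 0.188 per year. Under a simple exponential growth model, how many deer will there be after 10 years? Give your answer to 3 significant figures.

3840 deer

N(t) = N₀·e^(rt) = 586 × e^(0.188×10) = 586 × e^1.88.
e^1.88 ≈ 6.5535, so N ≈ 586 × 6.5535 = 3840.35.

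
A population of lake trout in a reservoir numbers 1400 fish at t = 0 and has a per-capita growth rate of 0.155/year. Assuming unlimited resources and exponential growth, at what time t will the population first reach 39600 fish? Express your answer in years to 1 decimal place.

Set N₀·e^(rt) = 39600: e^(0.155·t) = 39600/1400 = 28.286.
0.155·t = ln(28.286) = 3.3424, so t = 3.3424/0.155 = 21.564.

21.6 years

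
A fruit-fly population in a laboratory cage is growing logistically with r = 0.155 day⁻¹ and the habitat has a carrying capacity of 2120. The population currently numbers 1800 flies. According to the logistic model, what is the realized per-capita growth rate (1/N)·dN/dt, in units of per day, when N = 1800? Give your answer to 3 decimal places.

(1/N)·dN/dt = r(1 − N/K) = 0.155 × (1 − 1800/2120).
= 0.155 × 0.15094 = 0.023396.

0.023 per day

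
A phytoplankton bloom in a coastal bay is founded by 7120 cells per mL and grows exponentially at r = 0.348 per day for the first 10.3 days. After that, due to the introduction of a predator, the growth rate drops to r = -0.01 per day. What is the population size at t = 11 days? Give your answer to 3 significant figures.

255000 cells per mL

Phase 1: N(10.3) = 7120·e^(0.348×10.3) = 7120·e^3.584 = 256546.
Phase 2 runs for 11 − 10.3 = 0.7 days at r = -0.01.
N(11) = 256546·e^(-0.01×0.7) = 256546·e^-0.007 = 254756.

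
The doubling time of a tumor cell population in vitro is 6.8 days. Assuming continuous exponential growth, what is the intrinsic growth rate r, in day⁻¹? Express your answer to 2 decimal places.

r = ln(2)/t_d = 0.6931/6.8 = 0.10193.

0.10 per day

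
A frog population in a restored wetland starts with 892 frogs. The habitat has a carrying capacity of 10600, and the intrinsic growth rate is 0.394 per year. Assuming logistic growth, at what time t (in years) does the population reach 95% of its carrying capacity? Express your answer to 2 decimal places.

13.53 years

A = (K − N₀)/N₀ = (10600 − 892)/892 = 10.883.
Solve 10600/(1 + 10.883·e^(−0.394t)) = 10070: 1 + 10.883·e^(−0.394t) = 1.0526, so e^(−0.394t) = 0.00483595.
−0.394·t = ln(0.00483595) = -5.3317, so t = 5.3317/0.394 = 13.532.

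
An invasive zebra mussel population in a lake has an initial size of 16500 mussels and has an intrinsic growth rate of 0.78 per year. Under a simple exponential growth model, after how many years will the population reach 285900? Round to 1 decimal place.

Set N₀·e^(rt) = 285900: e^(0.78·t) = 285900/16500 = 17.327.
0.78·t = ln(17.327) = 2.8523, so t = 2.8523/0.78 = 3.6568.

3.7 years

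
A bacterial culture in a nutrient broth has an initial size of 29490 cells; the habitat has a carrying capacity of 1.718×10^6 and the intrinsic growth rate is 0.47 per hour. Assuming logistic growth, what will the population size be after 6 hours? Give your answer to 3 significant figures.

A = (K − N₀)/N₀ = (1.718×10^6 − 29490)/29490 = 57.257.
N(t) = K/(1 + A·e^(−rt)) = 1.718×10^6/(1 + 57.257×e^(−0.47×6)).
e^(−2.82) = 0.059606; denominator = 1 + 57.257×0.059606 = 4.4129.
N = 1.718×10^6/4.4129 = 389317.

389000 cells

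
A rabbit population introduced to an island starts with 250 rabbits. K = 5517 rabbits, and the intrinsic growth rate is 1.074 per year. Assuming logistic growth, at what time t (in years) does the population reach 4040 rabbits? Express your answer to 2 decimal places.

3.77 years

A = (K − N₀)/N₀ = (5517 − 250)/250 = 21.068.
Solve 5517/(1 + 21.068·e^(−1.074t)) = 4040: 1 + 21.068·e^(−1.074t) = 1.3656, so e^(−1.074t) = 0.0173531.
−1.074·t = ln(0.0173531) = -4.054, so t = 4.054/1.074 = 3.7747.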